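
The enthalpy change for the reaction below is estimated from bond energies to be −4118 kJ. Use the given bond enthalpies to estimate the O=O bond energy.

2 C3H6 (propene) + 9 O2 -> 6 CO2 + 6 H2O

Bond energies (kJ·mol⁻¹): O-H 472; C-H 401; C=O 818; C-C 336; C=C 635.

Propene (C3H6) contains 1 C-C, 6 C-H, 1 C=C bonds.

Let D be the O=O bond energy.
Σ(broken) = 2×336 + 12×401 + 2×635 + 9×D = 6754 + 9D
Σ(formed) = 12×818 + 12×472 = 15480
ΔH = Σ(broken) − Σ(formed) = (6754 + 9D) − (15480) = −8726 + 9D
Setting this equal to −4118 kJ gives 9D = 4608, so D = 512 kJ/mol.

D(O=O) ≈ 512 kJ/mol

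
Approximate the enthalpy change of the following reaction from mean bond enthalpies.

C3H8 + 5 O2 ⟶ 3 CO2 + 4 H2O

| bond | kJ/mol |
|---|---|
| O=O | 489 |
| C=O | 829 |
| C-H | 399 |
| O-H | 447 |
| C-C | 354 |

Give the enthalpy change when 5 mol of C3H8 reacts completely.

ΔH = −11025 kJ

Bonds broken (reactants):
  C-C: 2 × 354 = 708
  C-H: 8 × 399 = 3192
  O=O: 5 × 489 = 2445
  Σ(broken) = 6345 kJ
Bonds formed (products):
  C=O: 6 × 829 = 4974
  O-H: 8 × 447 = 3576
  Σ(formed) = 8550 kJ
ΔH = Σ(broken) − Σ(formed) = 6345 − 8550 = −2205 kJ
For 5× the reaction as written: 5 × (−2205) = −11025 kJ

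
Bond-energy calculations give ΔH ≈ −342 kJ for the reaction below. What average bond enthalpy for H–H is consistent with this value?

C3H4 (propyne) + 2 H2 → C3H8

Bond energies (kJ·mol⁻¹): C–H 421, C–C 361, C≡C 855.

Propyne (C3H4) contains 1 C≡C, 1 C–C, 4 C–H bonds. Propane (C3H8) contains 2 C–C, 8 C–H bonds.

Let D be the H–H bond energy.
Σ(broken) = 1×855 + 1×361 + 4×421 + 2×D = 2900 + 2D
Σ(formed) = 2×361 + 8×421 = 4090
ΔH = Σ(broken) − Σ(formed) = (2900 + 2D) − (4090) = −1190 + 2D
Setting this equal to −342 kJ gives 2D = 848, so D = 424 kJ/mol.

D(H–H) ≈ 424 kJ/mol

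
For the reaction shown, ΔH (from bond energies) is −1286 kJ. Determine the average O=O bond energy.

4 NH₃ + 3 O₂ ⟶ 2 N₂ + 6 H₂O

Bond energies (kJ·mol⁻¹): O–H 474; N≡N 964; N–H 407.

Let D be the O=O bond energy.
Σ(broken) = 12×407 + 3×D = 4884 + 3D
Σ(formed) = 2×964 + 12×474 = 7616
ΔH = Σ(broken) − Σ(formed) = (4884 + 3D) − (7616) = −2732 + 3D
Setting this equal to −1286 kJ gives 3D = 1446, so D = 482 kJ/mol.

D(O=O) ≈ 482 kJ/mol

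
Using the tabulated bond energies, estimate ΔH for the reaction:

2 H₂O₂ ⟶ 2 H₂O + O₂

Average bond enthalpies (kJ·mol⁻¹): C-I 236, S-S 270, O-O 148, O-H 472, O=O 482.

ΔH ≈ −186 kJ

Bonds broken (reactants):
  O-H: 4 × 472 = 1888
  O-O: 2 × 148 = 296
  Σ(broken) = 2184 kJ
Bonds formed (products):
  O-H: 4 × 472 = 1888
  O=O: 1 × 482 = 482
  Σ(formed) = 2370 kJ
ΔH = Σ(broken) − Σ(formed) = 2184 − 2370 = −186 kJ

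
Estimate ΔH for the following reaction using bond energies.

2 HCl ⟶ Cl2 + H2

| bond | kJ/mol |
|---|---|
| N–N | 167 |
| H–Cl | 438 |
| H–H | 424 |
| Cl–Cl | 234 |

ΔH ≈ +218 kJ

Bonds broken (reactants):
  H–Cl: 2 × 438 = 876
  Σ(broken) = 876 kJ
Bonds formed (products):
  Cl–Cl: 1 × 234 = 234
  H–H: 1 × 424 = 424
  Σ(formed) = 658 kJ
ΔH = Σ(broken) − Σ(formed) = 876 − 658 = +218 kJ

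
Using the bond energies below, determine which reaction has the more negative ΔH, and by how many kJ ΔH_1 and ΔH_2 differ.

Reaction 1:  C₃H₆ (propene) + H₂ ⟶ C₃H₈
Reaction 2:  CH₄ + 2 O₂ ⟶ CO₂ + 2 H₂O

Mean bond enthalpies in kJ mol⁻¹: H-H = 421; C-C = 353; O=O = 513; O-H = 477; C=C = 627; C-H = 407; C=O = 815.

Reaction 1:
  Bonds broken (reactants):
    C-C: 1 × 353 = 353
    C-H: 6 × 407 = 2442
    C=C: 1 × 627 = 627
    H-H: 1 × 421 = 421
    Σ(broken) = 3843 kJ
  Bonds formed (products):
    C-C: 2 × 353 = 706
    C-H: 8 × 407 = 3256
    Σ(formed) = 3962 kJ
  ΔH_1 = 3843 − 3962 = −119 kJ
Reaction 2:
  Bonds broken (reactants):
    C-H: 4 × 407 = 1628
    O=O: 2 × 513 = 1026
    Σ(broken) = 2654 kJ
  Bonds formed (products):
    C=O: 2 × 815 = 1630
    O-H: 4 × 477 = 1908
    Σ(formed) = 3538 kJ
  ΔH_2 = 2654 − 3538 = −884 kJ
ΔH_1 − ΔH_2 = +765 kJ, so reaction 2 has the more negative ΔH; |ΔH_1 − ΔH_2| = 765 kJ.

Reaction 2, by 765 kJ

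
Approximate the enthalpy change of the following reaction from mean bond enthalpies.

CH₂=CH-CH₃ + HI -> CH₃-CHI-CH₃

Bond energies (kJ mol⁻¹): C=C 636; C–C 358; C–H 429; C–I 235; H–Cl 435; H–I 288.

ΔH ≈ −98 kJ

Bonds broken (reactants):
  C–C: 1 × 358 = 358
  C–H: 6 × 429 = 2574
  C=C: 1 × 636 = 636
  H–I: 1 × 288 = 288
  Σ(broken) = 3856 kJ
Bonds formed (products):
  C–C: 2 × 358 = 716
  C–H: 7 × 429 = 3003
  C–I: 1 × 235 = 235
  Σ(formed) = 3954 kJ
ΔH = Σ(broken) − Σ(formed) = 3856 − 3954 = −98 kJ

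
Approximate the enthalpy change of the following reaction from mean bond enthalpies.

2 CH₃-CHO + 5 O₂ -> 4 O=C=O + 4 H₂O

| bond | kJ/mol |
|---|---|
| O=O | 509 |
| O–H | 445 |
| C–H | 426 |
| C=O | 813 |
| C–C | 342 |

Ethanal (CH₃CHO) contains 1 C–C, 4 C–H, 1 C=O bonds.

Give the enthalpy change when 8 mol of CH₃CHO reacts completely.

Bonds broken (reactants):
  C–C: 2 × 342 = 684
  C–H: 8 × 426 = 3408
  C=O: 2 × 813 = 1626
  O=O: 5 × 509 = 2545
  Σ(broken) = 8263 kJ
Bonds formed (products):
  C=O: 8 × 813 = 6504
  O–H: 8 × 445 = 3560
  Σ(formed) = 10064 kJ
ΔH = Σ(broken) − Σ(formed) = 8263 − 10064 = −1801 kJ
For 4× the reaction as written: 4 × (−1801) = −7204 kJ

ΔH = −7204 kJ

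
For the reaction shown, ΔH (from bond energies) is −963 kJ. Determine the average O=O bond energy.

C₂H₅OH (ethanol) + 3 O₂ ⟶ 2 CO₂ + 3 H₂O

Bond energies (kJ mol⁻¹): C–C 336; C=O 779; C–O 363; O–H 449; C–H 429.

Let D be the O=O bond energy.
Σ(broken) = 1×336 + 5×429 + 1×363 + 1×449 + 3×D = 3293 + 3D
Σ(formed) = 4×779 + 6×449 = 5810
ΔH = Σ(broken) − Σ(formed) = (3293 + 3D) − (5810) = −2517 + 3D
Setting this equal to −963 kJ gives 3D = 1554, so D = 518 kJ/mol.

D(O=O) ≈ 518 kJ/mol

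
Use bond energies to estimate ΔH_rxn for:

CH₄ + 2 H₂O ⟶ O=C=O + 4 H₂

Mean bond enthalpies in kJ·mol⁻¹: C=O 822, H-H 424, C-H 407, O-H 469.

Bonds broken (reactants):
  C-H: 4 × 407 = 1628
  O-H: 4 × 469 = 1876
  Σ(broken) = 3504 kJ
Bonds formed (products):
  C=O: 2 × 822 = 1644
  H-H: 4 × 424 = 1696
  Σ(formed) = 3340 kJ
ΔH = Σ(broken) − Σ(formed) = 3504 − 3340 = +164 kJ

ΔH ≈ +164 kJ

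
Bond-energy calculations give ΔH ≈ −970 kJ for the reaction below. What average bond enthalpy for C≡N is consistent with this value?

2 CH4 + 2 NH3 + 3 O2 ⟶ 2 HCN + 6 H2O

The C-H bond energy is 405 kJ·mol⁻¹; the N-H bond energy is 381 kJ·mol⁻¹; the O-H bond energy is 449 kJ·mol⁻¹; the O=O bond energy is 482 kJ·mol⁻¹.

D(C≡N) ≈ 872 kJ/mol

Let D be the C≡N bond energy.
Σ(broken) = 8×405 + 6×381 + 3×482 = 6972
Σ(formed) = 2×D + 2×405 + 12×449 = 6198 + 2D
ΔH = Σ(broken) − Σ(formed) = (6972) − (6198 + 2D) = +774 − 2D
Setting this equal to −970 kJ gives 2D = 1744, so D = 872 kJ/mol.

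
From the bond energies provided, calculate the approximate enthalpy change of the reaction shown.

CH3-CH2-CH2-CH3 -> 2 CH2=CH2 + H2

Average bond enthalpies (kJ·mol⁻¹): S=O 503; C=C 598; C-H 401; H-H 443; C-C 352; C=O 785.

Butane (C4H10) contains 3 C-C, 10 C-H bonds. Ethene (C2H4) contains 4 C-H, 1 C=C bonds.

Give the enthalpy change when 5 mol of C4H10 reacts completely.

ΔH = +1095 kJ

Bonds broken (reactants):
  C-C: 3 × 352 = 1056
  C-H: 10 × 401 = 4010
  Σ(broken) = 5066 kJ
Bonds formed (products):
  C-H: 8 × 401 = 3208
  C=C: 2 × 598 = 1196
  H-H: 1 × 443 = 443
  Σ(formed) = 4847 kJ
ΔH = Σ(broken) − Σ(formed) = 5066 − 4847 = +219 kJ
For 5× the reaction as written: 5 × (+219) = +1095 kJ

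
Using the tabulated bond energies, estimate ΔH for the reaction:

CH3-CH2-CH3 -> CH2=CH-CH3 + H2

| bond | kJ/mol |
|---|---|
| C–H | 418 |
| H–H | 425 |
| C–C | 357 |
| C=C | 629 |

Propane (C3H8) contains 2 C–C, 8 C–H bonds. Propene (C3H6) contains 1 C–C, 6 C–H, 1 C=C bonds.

Bonds broken (reactants):
  C–C: 2 × 357 = 714
  C–H: 8 × 418 = 3344
  Σ(broken) = 4058 kJ
Bonds formed (products):
  C–C: 1 × 357 = 357
  C–H: 6 × 418 = 2508
  C=C: 1 × 629 = 629
  H–H: 1 × 425 = 425
  Σ(formed) = 3919 kJ
ΔH = Σ(broken) − Σ(formed) = 4058 − 3919 = +139 kJ

ΔH ≈ +139 kJ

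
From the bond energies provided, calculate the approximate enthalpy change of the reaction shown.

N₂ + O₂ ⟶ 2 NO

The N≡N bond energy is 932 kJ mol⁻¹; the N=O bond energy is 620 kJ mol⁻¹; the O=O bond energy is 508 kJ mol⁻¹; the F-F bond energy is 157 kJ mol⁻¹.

ΔH ≈ +200 kJ

Bonds broken (reactants):
  N≡N: 1 × 932 = 932
  O=O: 1 × 508 = 508
  Σ(broken) = 1440 kJ
Bonds formed (products):
  N=O: 2 × 620 = 1240
  Σ(formed) = 1240 kJ
ΔH = Σ(broken) − Σ(formed) = 1440 − 1240 = +200 kJ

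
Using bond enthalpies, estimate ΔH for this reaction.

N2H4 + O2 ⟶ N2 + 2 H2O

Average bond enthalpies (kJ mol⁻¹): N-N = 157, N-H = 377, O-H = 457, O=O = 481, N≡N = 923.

ΔH ≈ −605 kJ

Bonds broken (reactants):
  N-H: 4 × 377 = 1508
  N-N: 1 × 157 = 157
  O=O: 1 × 481 = 481
  Σ(broken) = 2146 kJ
Bonds formed (products):
  N≡N: 1 × 923 = 923
  O-H: 4 × 457 = 1828
  Σ(formed) = 2751 kJ
ΔH = Σ(broken) − Σ(formed) = 2146 − 2751 = −605 kJ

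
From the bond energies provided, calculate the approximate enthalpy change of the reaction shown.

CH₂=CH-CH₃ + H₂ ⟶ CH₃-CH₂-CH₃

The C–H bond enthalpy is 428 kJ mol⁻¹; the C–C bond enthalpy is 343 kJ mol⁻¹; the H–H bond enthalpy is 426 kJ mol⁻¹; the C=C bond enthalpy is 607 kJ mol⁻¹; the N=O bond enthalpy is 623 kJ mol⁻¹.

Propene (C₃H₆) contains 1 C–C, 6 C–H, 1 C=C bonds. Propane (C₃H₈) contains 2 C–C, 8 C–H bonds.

Bonds broken (reactants):
  C–C: 1 × 343 = 343
  C–H: 6 × 428 = 2568
  C=C: 1 × 607 = 607
  H–H: 1 × 426 = 426
  Σ(broken) = 3944 kJ
Bonds formed (products):
  C–C: 2 × 343 = 686
  C–H: 8 × 428 = 3424
  Σ(formed) = 4110 kJ
ΔH = Σ(broken) − Σ(formed) = 3944 − 4110 = −166 kJ

ΔH ≈ −166 kJ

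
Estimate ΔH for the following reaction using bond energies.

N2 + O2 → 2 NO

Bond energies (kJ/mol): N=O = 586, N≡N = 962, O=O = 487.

ΔH ≈ +277 kJ

Bonds broken (reactants):
  N≡N: 1 × 962 = 962
  O=O: 1 × 487 = 487
  Σ(broken) = 1449 kJ
Bonds formed (products):
  N=O: 2 × 586 = 1172
  Σ(formed) = 1172 kJ
ΔH = Σ(broken) − Σ(formed) = 1449 − 1172 = +277 kJ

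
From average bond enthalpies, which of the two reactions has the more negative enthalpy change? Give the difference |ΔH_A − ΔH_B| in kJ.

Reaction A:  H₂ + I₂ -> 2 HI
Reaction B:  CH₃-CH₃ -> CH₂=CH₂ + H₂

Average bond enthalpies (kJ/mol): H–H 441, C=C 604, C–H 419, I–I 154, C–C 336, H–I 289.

Reaction A:
  Bonds broken (reactants):
    H–H: 1 × 441 = 441
    I–I: 1 × 154 = 154
    Σ(broken) = 595 kJ
  Bonds formed (products):
    H–I: 2 × 289 = 578
    Σ(formed) = 578 kJ
  ΔH_A = 595 − 578 = +17 kJ
Reaction B:
  Bonds broken (reactants):
    C–C: 1 × 336 = 336
    C–H: 6 × 419 = 2514
    Σ(broken) = 2850 kJ
  Bonds formed (products):
    C–H: 4 × 419 = 1676
    C=C: 1 × 604 = 604
    H–H: 1 × 441 = 441
    Σ(formed) = 2721 kJ
  ΔH_B = 2850 − 2721 = +129 kJ
ΔH_A − ΔH_B = −112 kJ, so reaction A has the more negative ΔH; |ΔH_A − ΔH_B| = 112 kJ.

Reaction A, by 112 kJ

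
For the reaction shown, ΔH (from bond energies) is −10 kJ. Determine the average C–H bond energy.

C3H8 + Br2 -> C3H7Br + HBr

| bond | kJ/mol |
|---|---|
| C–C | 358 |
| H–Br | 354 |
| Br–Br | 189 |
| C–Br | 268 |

Let D be the C–H bond energy.
Σ(broken) = 1×189 + 2×358 + 8×D = 905 + 8D
Σ(formed) = 1×268 + 2×358 + 7×D + 1×354 = 1338 + 7D
ΔH = Σ(broken) − Σ(formed) = (905 + 8D) − (1338 + 7D) = −433 + D
Setting this equal to −10 kJ gives D = 423 kJ/mol.

D(C–H) ≈ 423 kJ/mol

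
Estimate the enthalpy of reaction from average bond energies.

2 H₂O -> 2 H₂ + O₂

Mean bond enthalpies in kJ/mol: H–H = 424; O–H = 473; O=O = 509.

Bonds broken (reactants):
  O–H: 4 × 473 = 1892
  Σ(broken) = 1892 kJ
Bonds formed (products):
  H–H: 2 × 424 = 848
  O=O: 1 × 509 = 509
  Σ(formed) = 1357 kJ
ΔH = Σ(broken) − Σ(formed) = 1892 − 1357 = +535 kJ

ΔH ≈ +535 kJ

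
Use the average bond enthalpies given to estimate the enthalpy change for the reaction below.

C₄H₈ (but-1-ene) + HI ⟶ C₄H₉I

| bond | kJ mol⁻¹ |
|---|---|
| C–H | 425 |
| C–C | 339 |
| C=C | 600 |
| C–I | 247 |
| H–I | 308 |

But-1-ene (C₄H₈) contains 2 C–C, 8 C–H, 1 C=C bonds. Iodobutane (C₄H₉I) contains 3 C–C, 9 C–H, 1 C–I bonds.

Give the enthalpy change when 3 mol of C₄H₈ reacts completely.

ΔH = −309 kJ

Bonds broken (reactants):
  C–C: 2 × 339 = 678
  C–H: 8 × 425 = 3400
  C=C: 1 × 600 = 600
  H–I: 1 × 308 = 308
  Σ(broken) = 4986 kJ
Bonds formed (products):
  C–C: 3 × 339 = 1017
  C–H: 9 × 425 = 3825
  C–I: 1 × 247 = 247
  Σ(formed) = 5089 kJ
ΔH = Σ(broken) − Σ(formed) = 4986 − 5089 = −103 kJ
For 3× the reaction as written: 3 × (−103) = −309 kJ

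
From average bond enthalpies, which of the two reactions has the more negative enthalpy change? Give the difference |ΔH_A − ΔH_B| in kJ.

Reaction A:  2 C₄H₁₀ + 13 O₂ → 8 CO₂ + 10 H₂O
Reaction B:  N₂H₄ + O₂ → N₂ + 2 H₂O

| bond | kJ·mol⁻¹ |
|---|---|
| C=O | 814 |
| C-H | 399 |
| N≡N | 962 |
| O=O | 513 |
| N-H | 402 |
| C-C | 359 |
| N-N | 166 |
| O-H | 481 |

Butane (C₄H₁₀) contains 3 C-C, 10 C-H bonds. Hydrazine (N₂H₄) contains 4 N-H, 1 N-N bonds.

Reaction A, by 5242 kJ

Reaction A:
  Bonds broken (reactants):
    C-C: 6 × 359 = 2154
    C-H: 20 × 399 = 7980
    O=O: 13 × 513 = 6669
    Σ(broken) = 16803 kJ
  Bonds formed (products):
    C=O: 16 × 814 = 13024
    O-H: 20 × 481 = 9620
    Σ(formed) = 22644 kJ
  ΔH_A = 16803 − 22644 = −5841 kJ
Reaction B:
  Bonds broken (reactants):
    N-H: 4 × 402 = 1608
    N-N: 1 × 166 = 166
    O=O: 1 × 513 = 513
    Σ(broken) = 2287 kJ
  Bonds formed (products):
    N≡N: 1 × 962 = 962
    O-H: 4 × 481 = 1924
    Σ(formed) = 2886 kJ
  ΔH_B = 2287 − 2886 = −599 kJ
ΔH_A − ΔH_B = −5242 kJ, so reaction A has the more negative ΔH; |ΔH_A − ΔH_B| = 5242 kJ.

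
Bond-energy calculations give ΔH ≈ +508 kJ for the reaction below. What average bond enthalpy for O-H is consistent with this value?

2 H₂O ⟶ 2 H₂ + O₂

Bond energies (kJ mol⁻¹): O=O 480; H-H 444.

Let D be the O-H bond energy.
Σ(broken) = 4×D = 4D
Σ(formed) = 2×444 + 1×480 = 1368
ΔH = Σ(broken) − Σ(formed) = (4D) − (1368) = −1368 + 4D
Setting this equal to +508 kJ gives 4D = 1876, so D = 469 kJ/mol.

D(O-H) ≈ 469 kJ/mol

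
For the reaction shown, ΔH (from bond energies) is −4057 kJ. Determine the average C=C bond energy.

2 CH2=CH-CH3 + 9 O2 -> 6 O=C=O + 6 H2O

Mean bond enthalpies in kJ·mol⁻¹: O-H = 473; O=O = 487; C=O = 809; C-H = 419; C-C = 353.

Let D be the C=C bond energy.
Σ(broken) = 2×353 + 12×419 + 2×D + 9×487 = 10117 + 2D
Σ(formed) = 12×809 + 12×473 = 15384
ΔH = Σ(broken) − Σ(formed) = (10117 + 2D) − (15384) = −5267 + 2D
Setting this equal to −4057 kJ gives 2D = 1210, so D = 605 kJ/mol.

D(C=C) ≈ 605 kJ/mol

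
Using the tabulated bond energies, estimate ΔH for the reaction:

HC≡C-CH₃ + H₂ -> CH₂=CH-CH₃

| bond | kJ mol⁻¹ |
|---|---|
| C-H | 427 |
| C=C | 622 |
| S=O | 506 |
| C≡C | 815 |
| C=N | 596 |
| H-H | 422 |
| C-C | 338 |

Bonds broken (reactants):
  C≡C: 1 × 815 = 815
  C-C: 1 × 338 = 338
  C-H: 4 × 427 = 1708
  H-H: 1 × 422 = 422
  Σ(broken) = 3283 kJ
Bonds formed (products):
  C-C: 1 × 338 = 338
  C-H: 6 × 427 = 2562
  C=C: 1 × 622 = 622
  Σ(formed) = 3522 kJ
ΔH = Σ(broken) − Σ(formed) = 3283 − 3522 = −239 kJ

ΔH ≈ −239 kJ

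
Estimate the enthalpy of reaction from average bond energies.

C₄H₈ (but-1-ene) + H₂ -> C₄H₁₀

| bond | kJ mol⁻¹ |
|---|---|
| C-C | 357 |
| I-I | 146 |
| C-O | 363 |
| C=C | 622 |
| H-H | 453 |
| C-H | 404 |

Bonds broken (reactants):
  C-C: 2 × 357 = 714
  C-H: 8 × 404 = 3232
  C=C: 1 × 622 = 622
  H-H: 1 × 453 = 453
  Σ(broken) = 5021 kJ
Bonds formed (products):
  C-C: 3 × 357 = 1071
  C-H: 10 × 404 = 4040
  Σ(formed) = 5111 kJ
ΔH = Σ(broken) − Σ(formed) = 5021 − 5111 = −90 kJ

ΔH ≈ −90 kJ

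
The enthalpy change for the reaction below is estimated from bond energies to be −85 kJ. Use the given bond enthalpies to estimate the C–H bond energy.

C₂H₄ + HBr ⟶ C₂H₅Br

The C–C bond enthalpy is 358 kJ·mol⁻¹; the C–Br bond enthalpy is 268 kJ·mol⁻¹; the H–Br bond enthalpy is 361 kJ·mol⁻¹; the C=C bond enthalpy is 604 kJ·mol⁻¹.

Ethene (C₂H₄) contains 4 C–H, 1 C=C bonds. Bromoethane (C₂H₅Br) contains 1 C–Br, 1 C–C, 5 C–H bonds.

Let D be the C–H bond energy.
Σ(broken) = 4×D + 1×604 + 1×361 = 965 + 4D
Σ(formed) = 1×268 + 1×358 + 5×D = 626 + 5D
ΔH = Σ(broken) − Σ(formed) = (965 + 4D) − (626 + 5D) = +339 − D
Setting this equal to −85 kJ gives D = 424 kJ/mol.

D(C–H) ≈ 424 kJ/mol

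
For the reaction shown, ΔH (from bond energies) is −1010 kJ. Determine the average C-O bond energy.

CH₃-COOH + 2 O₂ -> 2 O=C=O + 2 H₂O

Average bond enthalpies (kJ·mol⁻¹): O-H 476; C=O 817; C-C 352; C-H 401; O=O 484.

D(C-O) ≈ 346 kJ/mol

Let D be the C-O bond energy.
Σ(broken) = 1×352 + 3×401 + 1×D + 1×817 + 1×476 + 2×484 = 3816 + D
Σ(formed) = 4×817 + 4×476 = 5172
ΔH = Σ(broken) − Σ(formed) = (3816 + D) − (5172) = −1356 + D
Setting this equal to −1010 kJ gives D = 346 kJ/mol.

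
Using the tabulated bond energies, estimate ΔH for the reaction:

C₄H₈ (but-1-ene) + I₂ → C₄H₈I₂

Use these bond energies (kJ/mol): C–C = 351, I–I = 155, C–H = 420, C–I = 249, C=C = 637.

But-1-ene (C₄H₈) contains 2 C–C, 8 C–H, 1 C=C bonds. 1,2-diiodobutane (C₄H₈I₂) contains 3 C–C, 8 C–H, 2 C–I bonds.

Bonds broken (reactants):
  C–C: 2 × 351 = 702
  C–H: 8 × 420 = 3360
  C=C: 1 × 637 = 637
  I–I: 1 × 155 = 155
  Σ(broken) = 4854 kJ
Bonds formed (products):
  C–C: 3 × 351 = 1053
  C–H: 8 × 420 = 3360
  C–I: 2 × 249 = 498
  Σ(formed) = 4911 kJ
ΔH = Σ(broken) − Σ(formed) = 4854 − 4911 = −57 kJ

ΔH ≈ −57 kJ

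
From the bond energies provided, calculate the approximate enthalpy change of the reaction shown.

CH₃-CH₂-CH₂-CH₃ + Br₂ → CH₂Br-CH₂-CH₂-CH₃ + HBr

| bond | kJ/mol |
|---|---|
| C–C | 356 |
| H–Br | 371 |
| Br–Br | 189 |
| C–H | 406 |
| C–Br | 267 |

Bonds broken (reactants):
  Br–Br: 1 × 189 = 189
  C–C: 3 × 356 = 1068
  C–H: 10 × 406 = 4060
  Σ(broken) = 5317 kJ
Bonds formed (products):
  C–Br: 1 × 267 = 267
  C–C: 3 × 356 = 1068
  C–H: 9 × 406 = 3654
  H–Br: 1 × 371 = 371
  Σ(formed) = 5360 kJ
ΔH = Σ(broken) − Σ(formed) = 5317 − 5360 = −43 kJ

ΔH ≈ −43 kJ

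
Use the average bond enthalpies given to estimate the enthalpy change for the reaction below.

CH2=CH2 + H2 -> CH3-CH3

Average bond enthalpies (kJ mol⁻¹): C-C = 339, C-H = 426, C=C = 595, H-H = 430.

ΔH ≈ −166 kJ

Bonds broken (reactants):
  C-H: 4 × 426 = 1704
  C=C: 1 × 595 = 595
  H-H: 1 × 430 = 430
  Σ(broken) = 2729 kJ
Bonds formed (products):
  C-C: 1 × 339 = 339
  C-H: 6 × 426 = 2556
  Σ(formed) = 2895 kJ
ΔH = Σ(broken) − Σ(formed) = 2729 − 2895 = −166 kJ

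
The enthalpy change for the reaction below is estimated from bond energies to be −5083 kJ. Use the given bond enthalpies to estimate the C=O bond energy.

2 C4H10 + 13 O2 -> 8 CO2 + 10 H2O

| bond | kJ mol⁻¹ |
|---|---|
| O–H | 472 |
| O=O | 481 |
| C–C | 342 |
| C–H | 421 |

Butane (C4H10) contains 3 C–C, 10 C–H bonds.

Let D be the C=O bond energy.
Σ(broken) = 6×342 + 20×421 + 13×481 = 16725
Σ(formed) = 16×D + 20×472 = 9440 + 16D
ΔH = Σ(broken) − Σ(formed) = (16725) − (9440 + 16D) = +7285 − 16D
Setting this equal to −5083 kJ gives 16D = 12368, so D = 773 kJ/mol.

D(C=O) ≈ 773 kJ/mol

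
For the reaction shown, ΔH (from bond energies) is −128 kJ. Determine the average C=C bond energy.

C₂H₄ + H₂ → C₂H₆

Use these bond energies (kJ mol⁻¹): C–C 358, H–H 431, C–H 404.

D(C=C) ≈ 607 kJ/mol

Let D be the C=C bond energy.
Σ(broken) = 4×404 + 1×D + 1×431 = 2047 + D
Σ(formed) = 1×358 + 6×404 = 2782
ΔH = Σ(broken) − Σ(formed) = (2047 + D) − (2782) = −735 + D
Setting this equal to −128 kJ gives D = 607 kJ/mol.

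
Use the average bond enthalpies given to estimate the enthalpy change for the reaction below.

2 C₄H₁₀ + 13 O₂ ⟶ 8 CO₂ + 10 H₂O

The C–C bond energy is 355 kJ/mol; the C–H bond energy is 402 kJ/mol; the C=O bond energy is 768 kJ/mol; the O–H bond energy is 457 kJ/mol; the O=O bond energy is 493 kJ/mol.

Bonds broken (reactants):
  C–C: 6 × 355 = 2130
  C–H: 20 × 402 = 8040
  O=O: 13 × 493 = 6409
  Σ(broken) = 16579 kJ
Bonds formed (products):
  C=O: 16 × 768 = 12288
  O–H: 20 × 457 = 9140
  Σ(formed) = 21428 kJ
ΔH = Σ(broken) − Σ(formed) = 16579 − 21428 = −4849 kJ

ΔH ≈ −4849 kJ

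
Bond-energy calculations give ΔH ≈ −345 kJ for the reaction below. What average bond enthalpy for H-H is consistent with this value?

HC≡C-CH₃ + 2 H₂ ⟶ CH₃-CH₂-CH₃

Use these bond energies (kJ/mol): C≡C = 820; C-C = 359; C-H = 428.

D(H-H) ≈ 453 kJ/mol

Let D be the H-H bond energy.
Σ(broken) = 1×820 + 1×359 + 4×428 + 2×D = 2891 + 2D
Σ(formed) = 2×359 + 8×428 = 4142
ΔH = Σ(broken) − Σ(formed) = (2891 + 2D) − (4142) = −1251 + 2D
Setting this equal to −345 kJ gives 2D = 906, so D = 453 kJ/mol.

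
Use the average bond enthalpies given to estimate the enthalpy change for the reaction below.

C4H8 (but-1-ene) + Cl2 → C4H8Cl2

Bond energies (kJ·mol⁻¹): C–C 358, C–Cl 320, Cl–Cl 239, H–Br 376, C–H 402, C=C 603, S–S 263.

Bonds broken (reactants):
  C–C: 2 × 358 = 716
  C–H: 8 × 402 = 3216
  C=C: 1 × 603 = 603
  Cl–Cl: 1 × 239 = 239
  Σ(broken) = 4774 kJ
Bonds formed (products):
  C–C: 3 × 358 = 1074
  C–Cl: 2 × 320 = 640
  C–H: 8 × 402 = 3216
  Σ(formed) = 4930 kJ
ΔH = Σ(broken) − Σ(formed) = 4774 − 4930 = −156 kJ

ΔH ≈ −156 kJ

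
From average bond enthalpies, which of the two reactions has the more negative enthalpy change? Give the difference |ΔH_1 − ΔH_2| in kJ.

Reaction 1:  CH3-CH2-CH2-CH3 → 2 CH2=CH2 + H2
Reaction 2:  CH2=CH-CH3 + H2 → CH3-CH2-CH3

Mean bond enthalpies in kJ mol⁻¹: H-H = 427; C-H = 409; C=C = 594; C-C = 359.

Reaction 1:
  Bonds broken (reactants):
    C-C: 3 × 359 = 1077
    C-H: 10 × 409 = 4090
    Σ(broken) = 5167 kJ
  Bonds formed (products):
    C-H: 8 × 409 = 3272
    C=C: 2 × 594 = 1188
    H-H: 1 × 427 = 427
    Σ(formed) = 4887 kJ
  ΔH_1 = 5167 − 4887 = +280 kJ
Reaction 2:
  Bonds broken (reactants):
    C-C: 1 × 359 = 359
    C-H: 6 × 409 = 2454
    C=C: 1 × 594 = 594
    H-H: 1 × 427 = 427
    Σ(broken) = 3834 kJ
  Bonds formed (products):
    C-C: 2 × 359 = 718
    C-H: 8 × 409 = 3272
    Σ(formed) = 3990 kJ
  ΔH_2 = 3834 − 3990 = −156 kJ
ΔH_1 − ΔH_2 = +436 kJ, so reaction 2 has the more negative ΔH; |ΔH_1 − ΔH_2| = 436 kJ.

Reaction 2, by 436 kJ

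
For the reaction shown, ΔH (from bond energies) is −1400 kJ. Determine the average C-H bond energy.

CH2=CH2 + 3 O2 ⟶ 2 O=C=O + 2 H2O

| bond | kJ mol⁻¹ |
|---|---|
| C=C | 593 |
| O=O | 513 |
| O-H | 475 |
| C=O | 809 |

Let D be the C-H bond energy.
Σ(broken) = 4×D + 1×593 + 3×513 = 2132 + 4D
Σ(formed) = 4×809 + 4×475 = 5136
ΔH = Σ(broken) − Σ(formed) = (2132 + 4D) − (5136) = −3004 + 4D
Setting this equal to −1400 kJ gives 4D = 1604, so D = 401 kJ/mol.

D(C-H) ≈ 401 kJ/mol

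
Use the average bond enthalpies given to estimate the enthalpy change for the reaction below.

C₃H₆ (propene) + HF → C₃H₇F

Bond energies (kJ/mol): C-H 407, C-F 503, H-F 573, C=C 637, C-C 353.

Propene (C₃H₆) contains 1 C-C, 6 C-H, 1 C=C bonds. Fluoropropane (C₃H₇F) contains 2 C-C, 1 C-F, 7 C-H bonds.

ΔH ≈ −53 kJ

Bonds broken (reactants):
  C-C: 1 × 353 = 353
  C-H: 6 × 407 = 2442
  C=C: 1 × 637 = 637
  H-F: 1 × 573 = 573
  Σ(broken) = 4005 kJ
Bonds formed (products):
  C-C: 2 × 353 = 706
  C-F: 1 × 503 = 503
  C-H: 7 × 407 = 2849
  Σ(formed) = 4058 kJ
ΔH = Σ(broken) − Σ(formed) = 4005 − 4058 = −53 kJ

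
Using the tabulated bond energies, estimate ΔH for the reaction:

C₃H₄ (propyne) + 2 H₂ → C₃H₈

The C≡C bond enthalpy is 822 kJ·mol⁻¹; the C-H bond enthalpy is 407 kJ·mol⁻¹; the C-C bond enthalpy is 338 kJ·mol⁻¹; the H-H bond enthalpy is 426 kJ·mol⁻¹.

ΔH ≈ −292 kJ

Bonds broken (reactants):
  C≡C: 1 × 822 = 822
  C-C: 1 × 338 = 338
  C-H: 4 × 407 = 1628
  H-H: 2 × 426 = 852
  Σ(broken) = 3640 kJ
Bonds formed (products):
  C-C: 2 × 338 = 676
  C-H: 8 × 407 = 3256
  Σ(formed) = 3932 kJ
ΔH = Σ(broken) − Σ(formed) = 3640 − 3932 = −292 kJ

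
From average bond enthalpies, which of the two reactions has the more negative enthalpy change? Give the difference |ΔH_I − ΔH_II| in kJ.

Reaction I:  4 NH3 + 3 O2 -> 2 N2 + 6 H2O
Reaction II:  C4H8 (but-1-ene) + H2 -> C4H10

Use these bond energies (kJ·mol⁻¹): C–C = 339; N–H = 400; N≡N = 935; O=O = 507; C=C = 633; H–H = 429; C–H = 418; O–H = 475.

Reaction I:
  Bonds broken (reactants):
    N–H: 12 × 400 = 4800
    O=O: 3 × 507 = 1521
    Σ(broken) = 6321 kJ
  Bonds formed (products):
    N≡N: 2 × 935 = 1870
    O–H: 12 × 475 = 5700
    Σ(formed) = 7570 kJ
  ΔH_I = 6321 − 7570 = −1249 kJ
Reaction II:
  Bonds broken (reactants):
    C–C: 2 × 339 = 678
    C–H: 8 × 418 = 3344
    C=C: 1 × 633 = 633
    H–H: 1 × 429 = 429
    Σ(broken) = 5084 kJ
  Bonds formed (products):
    C–C: 3 × 339 = 1017
    C–H: 10 × 418 = 4180
    Σ(formed) = 5197 kJ
  ΔH_II = 5084 − 5197 = −113 kJ
ΔH_I − ΔH_II = −1136 kJ, so reaction I has the more negative ΔH; |ΔH_I − ΔH_II| = 1136 kJ.

Reaction I, by 1136 kJ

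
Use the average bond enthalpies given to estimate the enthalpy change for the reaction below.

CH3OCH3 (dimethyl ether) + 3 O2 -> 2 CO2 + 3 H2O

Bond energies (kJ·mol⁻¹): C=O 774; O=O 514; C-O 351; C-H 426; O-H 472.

Bonds broken (reactants):
  C-H: 6 × 426 = 2556
  C-O: 2 × 351 = 702
  O=O: 3 × 514 = 1542
  Σ(broken) = 4800 kJ
Bonds formed (products):
  C=O: 4 × 774 = 3096
  O-H: 6 × 472 = 2832
  Σ(formed) = 5928 kJ
ΔH = Σ(broken) − Σ(formed) = 4800 − 5928 = −1128 kJ

ΔH ≈ −1128 kJ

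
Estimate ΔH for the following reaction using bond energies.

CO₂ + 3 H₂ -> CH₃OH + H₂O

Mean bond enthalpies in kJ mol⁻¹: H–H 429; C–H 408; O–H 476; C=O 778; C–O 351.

Bonds broken (reactants):
  C=O: 2 × 778 = 1556
  H–H: 3 × 429 = 1287
  Σ(broken) = 2843 kJ
Bonds formed (products):
  C–H: 3 × 408 = 1224
  C–O: 1 × 351 = 351
  O–H: 3 × 476 = 1428
  Σ(formed) = 3003 kJ
ΔH = Σ(broken) − Σ(formed) = 2843 − 3003 = −160 kJ

ΔH ≈ −160 kJ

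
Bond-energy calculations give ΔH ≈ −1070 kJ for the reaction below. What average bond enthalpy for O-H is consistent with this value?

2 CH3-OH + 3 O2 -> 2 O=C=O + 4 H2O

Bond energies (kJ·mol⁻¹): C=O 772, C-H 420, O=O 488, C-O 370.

D(O-H) ≈ 451 kJ/mol

Let D be the O-H bond energy.
Σ(broken) = 6×420 + 2×370 + 2×D + 3×488 = 4724 + 2D
Σ(formed) = 4×772 + 8×D = 3088 + 8D
ΔH = Σ(broken) − Σ(formed) = (4724 + 2D) − (3088 + 8D) = +1636 − 6D
Setting this equal to −1070 kJ gives 6D = 2706, so D = 451 kJ/mol.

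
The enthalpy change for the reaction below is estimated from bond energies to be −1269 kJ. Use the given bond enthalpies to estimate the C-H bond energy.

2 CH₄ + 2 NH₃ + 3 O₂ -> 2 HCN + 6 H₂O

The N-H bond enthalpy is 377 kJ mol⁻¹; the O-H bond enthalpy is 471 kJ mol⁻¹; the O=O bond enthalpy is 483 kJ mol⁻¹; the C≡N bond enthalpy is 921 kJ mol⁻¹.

Let D be the C-H bond energy.
Σ(broken) = 8×D + 6×377 + 3×483 = 3711 + 8D
Σ(formed) = 2×921 + 2×D + 12×471 = 7494 + 2D
ΔH = Σ(broken) − Σ(formed) = (3711 + 8D) − (7494 + 2D) = −3783 + 6D
Setting this equal to −1269 kJ gives 6D = 2514, so D = 419 kJ/mol.

D(C-H) ≈ 419 kJ/mol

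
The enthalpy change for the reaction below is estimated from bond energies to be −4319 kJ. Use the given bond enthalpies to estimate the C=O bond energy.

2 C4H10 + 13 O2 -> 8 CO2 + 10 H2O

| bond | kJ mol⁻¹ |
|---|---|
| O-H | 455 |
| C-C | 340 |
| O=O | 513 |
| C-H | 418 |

D(C=O) ≈ 768 kJ/mol

Let D be the C=O bond energy.
Σ(broken) = 6×340 + 20×418 + 13×513 = 17069
Σ(formed) = 16×D + 20×455 = 9100 + 16D
ΔH = Σ(broken) − Σ(formed) = (17069) − (9100 + 16D) = +7969 − 16D
Setting this equal to −4319 kJ gives 16D = 12288, so D = 768 kJ/mol.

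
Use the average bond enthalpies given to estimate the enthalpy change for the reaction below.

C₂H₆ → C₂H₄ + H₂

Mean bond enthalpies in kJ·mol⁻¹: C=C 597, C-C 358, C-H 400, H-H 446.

ΔH ≈ +115 kJ

Bonds broken (reactants):
  C-C: 1 × 358 = 358
  C-H: 6 × 400 = 2400
  Σ(broken) = 2758 kJ
Bonds formed (products):
  C-H: 4 × 400 = 1600
  C=C: 1 × 597 = 597
  H-H: 1 × 446 = 446
  Σ(formed) = 2643 kJ
ΔH = Σ(broken) − Σ(formed) = 2758 − 2643 = +115 kJ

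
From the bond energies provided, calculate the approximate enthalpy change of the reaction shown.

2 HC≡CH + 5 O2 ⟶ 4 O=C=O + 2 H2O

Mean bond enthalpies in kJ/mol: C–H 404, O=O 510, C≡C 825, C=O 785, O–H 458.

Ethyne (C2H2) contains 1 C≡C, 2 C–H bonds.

Bonds broken (reactants):
  C≡C: 2 × 825 = 1650
  C–H: 4 × 404 = 1616
  O=O: 5 × 510 = 2550
  Σ(broken) = 5816 kJ
Bonds formed (products):
  C=O: 8 × 785 = 6280
  O–H: 4 × 458 = 1832
  Σ(formed) = 8112 kJ
ΔH = Σ(broken) − Σ(formed) = 5816 − 8112 = −2296 kJ

ΔH ≈ −2296 kJ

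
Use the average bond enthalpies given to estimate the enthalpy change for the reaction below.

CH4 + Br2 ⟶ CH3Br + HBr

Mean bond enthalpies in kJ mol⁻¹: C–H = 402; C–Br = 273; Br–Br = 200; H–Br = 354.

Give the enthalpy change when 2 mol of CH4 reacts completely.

ΔH = −50 kJ

Bonds broken (reactants):
  Br–Br: 1 × 200 = 200
  C–H: 4 × 402 = 1608
  Σ(broken) = 1808 kJ
Bonds formed (products):
  C–Br: 1 × 273 = 273
  C–H: 3 × 402 = 1206
  H–Br: 1 × 354 = 354
  Σ(formed) = 1833 kJ
ΔH = Σ(broken) − Σ(formed) = 1808 − 1833 = −25 kJ
For 2× the reaction as written: 2 × (−25) = −50 kJ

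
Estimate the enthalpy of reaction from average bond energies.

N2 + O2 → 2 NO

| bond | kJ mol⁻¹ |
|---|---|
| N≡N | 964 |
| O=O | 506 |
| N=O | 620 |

ΔH ≈ +230 kJ

Bonds broken (reactants):
  N≡N: 1 × 964 = 964
  O=O: 1 × 506 = 506
  Σ(broken) = 1470 kJ
Bonds formed (products):
  N=O: 2 × 620 = 1240
  Σ(formed) = 1240 kJ
ΔH = Σ(broken) − Σ(formed) = 1470 − 1240 = +230 kJ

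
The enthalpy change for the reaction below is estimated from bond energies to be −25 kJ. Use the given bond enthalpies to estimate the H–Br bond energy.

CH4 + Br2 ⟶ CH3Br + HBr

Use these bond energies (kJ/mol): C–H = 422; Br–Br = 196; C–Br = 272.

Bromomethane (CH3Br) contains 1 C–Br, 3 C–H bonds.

D(H–Br) ≈ 371 kJ/mol

Let D be the H–Br bond energy.
Σ(broken) = 1×196 + 4×422 = 1884
Σ(formed) = 1×272 + 3×422 + 1×D = 1538 + D
ΔH = Σ(broken) − Σ(formed) = (1884) − (1538 + D) = +346 − D
Setting this equal to −25 kJ gives D = 371 kJ/mol.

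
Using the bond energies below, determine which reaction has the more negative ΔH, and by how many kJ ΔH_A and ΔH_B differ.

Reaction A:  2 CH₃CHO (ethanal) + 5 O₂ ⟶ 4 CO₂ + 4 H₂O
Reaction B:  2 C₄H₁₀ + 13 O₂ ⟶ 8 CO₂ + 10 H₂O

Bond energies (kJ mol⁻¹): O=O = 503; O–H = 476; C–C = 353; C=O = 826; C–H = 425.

Reaction B, by 3436 kJ

Reaction A:
  Bonds broken (reactants):
    C–C: 2 × 353 = 706
    C–H: 8 × 425 = 3400
    C=O: 2 × 826 = 1652
    O=O: 5 × 503 = 2515
    Σ(broken) = 8273 kJ
  Bonds formed (products):
    C=O: 8 × 826 = 6608
    O–H: 8 × 476 = 3808
    Σ(formed) = 10416 kJ
  ΔH_A = 8273 − 10416 = −2143 kJ
Reaction B:
  Bonds broken (reactants):
    C–C: 6 × 353 = 2118
    C–H: 20 × 425 = 8500
    O=O: 13 × 503 = 6539
    Σ(broken) = 17157 kJ
  Bonds formed (products):
    C=O: 16 × 826 = 13216
    O–H: 20 × 476 = 9520
    Σ(formed) = 22736 kJ
  ΔH_B = 17157 − 22736 = −5579 kJ
ΔH_A − ΔH_B = +3436 kJ, so reaction B has the more negative ΔH; |ΔH_A − ΔH_B| = 3436 kJ.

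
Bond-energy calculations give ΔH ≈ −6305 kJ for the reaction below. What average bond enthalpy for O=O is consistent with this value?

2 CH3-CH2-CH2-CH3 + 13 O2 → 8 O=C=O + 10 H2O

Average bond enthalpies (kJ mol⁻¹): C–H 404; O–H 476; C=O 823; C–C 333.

D(O=O) ≈ 485 kJ/mol

Let D be the O=O bond energy.
Σ(broken) = 6×333 + 20×404 + 13×D = 10078 + 13D
Σ(formed) = 16×823 + 20×476 = 22688
ΔH = Σ(broken) − Σ(formed) = (10078 + 13D) − (22688) = −12610 + 13D
Setting this equal to −6305 kJ gives 13D = 6305, so D = 485 kJ/mol.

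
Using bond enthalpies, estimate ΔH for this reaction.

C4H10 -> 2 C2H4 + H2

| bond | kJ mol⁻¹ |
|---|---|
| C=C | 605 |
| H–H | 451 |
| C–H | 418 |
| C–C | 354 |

Bonds broken (reactants):
  C–C: 3 × 354 = 1062
  C–H: 10 × 418 = 4180
  Σ(broken) = 5242 kJ
Bonds formed (products):
  C–H: 8 × 418 = 3344
  C=C: 2 × 605 = 1210
  H–H: 1 × 451 = 451
  Σ(formed) = 5005 kJ
ΔH = Σ(broken) − Σ(formed) = 5242 − 5005 = +237 kJ

ΔH ≈ +237 kJ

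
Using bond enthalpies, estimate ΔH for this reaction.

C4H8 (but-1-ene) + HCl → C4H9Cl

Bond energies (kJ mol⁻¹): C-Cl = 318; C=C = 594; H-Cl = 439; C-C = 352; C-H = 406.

Bonds broken (reactants):
  C-C: 2 × 352 = 704
  C-H: 8 × 406 = 3248
  C=C: 1 × 594 = 594
  H-Cl: 1 × 439 = 439
  Σ(broken) = 4985 kJ
Bonds formed (products):
  C-C: 3 × 352 = 1056
  C-Cl: 1 × 318 = 318
  C-H: 9 × 406 = 3654
  Σ(formed) = 5028 kJ
ΔH = Σ(broken) − Σ(formed) = 4985 − 5028 = −43 kJ

ΔH ≈ −43 kJ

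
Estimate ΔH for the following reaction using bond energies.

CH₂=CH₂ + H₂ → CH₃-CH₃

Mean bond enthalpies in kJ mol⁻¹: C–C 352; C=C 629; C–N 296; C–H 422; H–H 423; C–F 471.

ΔH ≈ −144 kJ

Bonds broken (reactants):
  C–H: 4 × 422 = 1688
  C=C: 1 × 629 = 629
  H–H: 1 × 423 = 423
  Σ(broken) = 2740 kJ
Bonds formed (products):
  C–C: 1 × 352 = 352
  C–H: 6 × 422 = 2532
  Σ(formed) = 2884 kJ
ΔH = Σ(broken) − Σ(formed) = 2740 − 2884 = −144 kJ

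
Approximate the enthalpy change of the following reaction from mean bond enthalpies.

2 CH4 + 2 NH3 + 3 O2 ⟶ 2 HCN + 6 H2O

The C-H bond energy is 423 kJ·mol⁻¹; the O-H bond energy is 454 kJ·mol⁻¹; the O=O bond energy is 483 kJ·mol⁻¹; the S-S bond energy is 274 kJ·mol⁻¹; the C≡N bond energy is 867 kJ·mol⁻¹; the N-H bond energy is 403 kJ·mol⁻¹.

Bonds broken (reactants):
  C-H: 8 × 423 = 3384
  N-H: 6 × 403 = 2418
  O=O: 3 × 483 = 1449
  Σ(broken) = 7251 kJ
Bonds formed (products):
  C≡N: 2 × 867 = 1734
  C-H: 2 × 423 = 846
  O-H: 12 × 454 = 5448
  Σ(formed) = 8028 kJ
ΔH = Σ(broken) − Σ(formed) = 7251 − 8028 = −777 kJ

ΔH ≈ −777 kJ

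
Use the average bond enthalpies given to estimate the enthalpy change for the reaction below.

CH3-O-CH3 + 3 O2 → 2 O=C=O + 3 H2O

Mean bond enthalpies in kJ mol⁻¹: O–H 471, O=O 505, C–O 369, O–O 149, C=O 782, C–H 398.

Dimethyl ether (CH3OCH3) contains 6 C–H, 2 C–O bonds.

Bonds broken (reactants):
  C–H: 6 × 398 = 2388
  C–O: 2 × 369 = 738
  O=O: 3 × 505 = 1515
  Σ(broken) = 4641 kJ
Bonds formed (products):
  C=O: 4 × 782 = 3128
  O–H: 6 × 471 = 2826
  Σ(formed) = 5954 kJ
ΔH = Σ(broken) − Σ(formed) = 4641 − 5954 = −1313 kJ

ΔH ≈ −1313 kJ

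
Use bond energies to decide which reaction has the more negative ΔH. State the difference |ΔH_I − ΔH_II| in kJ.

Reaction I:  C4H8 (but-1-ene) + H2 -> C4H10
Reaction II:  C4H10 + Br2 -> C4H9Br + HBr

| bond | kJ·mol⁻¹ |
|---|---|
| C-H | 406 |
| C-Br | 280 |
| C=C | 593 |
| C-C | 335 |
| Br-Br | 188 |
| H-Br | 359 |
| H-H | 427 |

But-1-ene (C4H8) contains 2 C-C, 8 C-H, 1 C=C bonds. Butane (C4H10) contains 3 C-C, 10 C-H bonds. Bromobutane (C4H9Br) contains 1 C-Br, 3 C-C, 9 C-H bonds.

Reaction I:
  Bonds broken (reactants):
    C-C: 2 × 335 = 670
    C-H: 8 × 406 = 3248
    C=C: 1 × 593 = 593
    H-H: 1 × 427 = 427
    Σ(broken) = 4938 kJ
  Bonds formed (products):
    C-C: 3 × 335 = 1005
    C-H: 10 × 406 = 4060
    Σ(formed) = 5065 kJ
  ΔH_I = 4938 − 5065 = −127 kJ
Reaction II:
  Bonds broken (reactants):
    Br-Br: 1 × 188 = 188
    C-C: 3 × 335 = 1005
    C-H: 10 × 406 = 4060
    Σ(broken) = 5253 kJ
  Bonds formed (products):
    C-Br: 1 × 280 = 280
    C-C: 3 × 335 = 1005
    C-H: 9 × 406 = 3654
    H-Br: 1 × 359 = 359
    Σ(formed) = 5298 kJ
  ΔH_II = 5253 − 5298 = −45 kJ
ΔH_I − ΔH_II = −82 kJ, so reaction I has the more negative ΔH; |ΔH_I − ΔH_II| = 82 kJ.

Reaction I, by 82 kJ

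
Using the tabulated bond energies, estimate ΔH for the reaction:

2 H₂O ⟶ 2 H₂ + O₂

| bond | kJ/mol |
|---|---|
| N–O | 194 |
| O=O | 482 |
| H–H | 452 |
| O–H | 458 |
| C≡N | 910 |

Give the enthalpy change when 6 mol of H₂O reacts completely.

Bonds broken (reactants):
  O–H: 4 × 458 = 1832
  Σ(broken) = 1832 kJ
Bonds formed (products):
  H–H: 2 × 452 = 904
  O=O: 1 × 482 = 482
  Σ(formed) = 1386 kJ
ΔH = Σ(broken) − Σ(formed) = 1832 − 1386 = +446 kJ
For 3× the reaction as written: 3 × (+446) = +1338 kJ

ΔH = +1338 kJ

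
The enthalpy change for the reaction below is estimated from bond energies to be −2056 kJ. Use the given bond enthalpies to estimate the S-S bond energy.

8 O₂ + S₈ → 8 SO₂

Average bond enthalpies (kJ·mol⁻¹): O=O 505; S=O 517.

D(S-S) ≈ 272 kJ/mol

Let D be the S-S bond energy.
Σ(broken) = 8×505 + 8×D = 4040 + 8D
Σ(formed) = 16×517 = 8272
ΔH = Σ(broken) − Σ(formed) = (4040 + 8D) − (8272) = −4232 + 8D
Setting this equal to −2056 kJ gives 8D = 2176, so D = 272 kJ/mol.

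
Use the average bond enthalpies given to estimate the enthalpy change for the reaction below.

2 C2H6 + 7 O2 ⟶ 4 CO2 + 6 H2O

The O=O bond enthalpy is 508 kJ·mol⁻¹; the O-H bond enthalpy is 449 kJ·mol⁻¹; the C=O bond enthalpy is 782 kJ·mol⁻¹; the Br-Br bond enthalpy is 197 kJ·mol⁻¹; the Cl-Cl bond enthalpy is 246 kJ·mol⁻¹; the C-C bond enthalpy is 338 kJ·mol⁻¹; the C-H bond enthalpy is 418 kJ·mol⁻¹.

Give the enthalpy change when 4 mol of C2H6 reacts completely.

ΔH = −4792 kJ

Bonds broken (reactants):
  C-C: 2 × 338 = 676
  C-H: 12 × 418 = 5016
  O=O: 7 × 508 = 3556
  Σ(broken) = 9248 kJ
Bonds formed (products):
  C=O: 8 × 782 = 6256
  O-H: 12 × 449 = 5388
  Σ(formed) = 11644 kJ
ΔH = Σ(broken) − Σ(formed) = 9248 − 11644 = −2396 kJ
For 2× the reaction as written: 2 × (−2396) = −4792 kJ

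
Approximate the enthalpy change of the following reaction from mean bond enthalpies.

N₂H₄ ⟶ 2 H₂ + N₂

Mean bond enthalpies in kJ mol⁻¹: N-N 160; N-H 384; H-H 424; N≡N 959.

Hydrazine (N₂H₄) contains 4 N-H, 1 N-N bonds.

ΔH ≈ −111 kJ

Bonds broken (reactants):
  N-H: 4 × 384 = 1536
  N-N: 1 × 160 = 160
  Σ(broken) = 1696 kJ
Bonds formed (products):
  H-H: 2 × 424 = 848
  N≡N: 1 × 959 = 959
  Σ(formed) = 1807 kJ
ΔH = Σ(broken) − Σ(formed) = 1696 − 1807 = −111 kJ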